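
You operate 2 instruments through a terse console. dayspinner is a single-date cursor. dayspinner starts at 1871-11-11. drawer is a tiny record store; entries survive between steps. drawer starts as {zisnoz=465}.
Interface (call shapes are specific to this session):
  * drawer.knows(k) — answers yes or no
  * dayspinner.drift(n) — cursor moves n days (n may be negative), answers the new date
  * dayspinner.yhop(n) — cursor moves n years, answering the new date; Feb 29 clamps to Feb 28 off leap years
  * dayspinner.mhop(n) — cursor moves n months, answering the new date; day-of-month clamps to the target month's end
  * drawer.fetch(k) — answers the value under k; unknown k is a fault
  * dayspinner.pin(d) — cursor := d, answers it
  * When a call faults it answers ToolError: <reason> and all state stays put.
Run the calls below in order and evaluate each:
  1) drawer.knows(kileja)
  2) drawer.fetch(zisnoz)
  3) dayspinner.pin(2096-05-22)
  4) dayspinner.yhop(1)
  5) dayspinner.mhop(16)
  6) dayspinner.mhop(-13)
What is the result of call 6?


>>> drawer.knows kileja
:: no
>>> drawer.fetch zisnoz
:: 465
>>> dayspinner.pin 2096-05-22
:: 2096-05-22
>>> dayspinner.yhop 1
:: 2097-05-22
>>> dayspinner.mhop 16
:: 2098-09-22
>>> dayspinner.mhop -13
:: 2097-08-22

Answer: 2097-08-22


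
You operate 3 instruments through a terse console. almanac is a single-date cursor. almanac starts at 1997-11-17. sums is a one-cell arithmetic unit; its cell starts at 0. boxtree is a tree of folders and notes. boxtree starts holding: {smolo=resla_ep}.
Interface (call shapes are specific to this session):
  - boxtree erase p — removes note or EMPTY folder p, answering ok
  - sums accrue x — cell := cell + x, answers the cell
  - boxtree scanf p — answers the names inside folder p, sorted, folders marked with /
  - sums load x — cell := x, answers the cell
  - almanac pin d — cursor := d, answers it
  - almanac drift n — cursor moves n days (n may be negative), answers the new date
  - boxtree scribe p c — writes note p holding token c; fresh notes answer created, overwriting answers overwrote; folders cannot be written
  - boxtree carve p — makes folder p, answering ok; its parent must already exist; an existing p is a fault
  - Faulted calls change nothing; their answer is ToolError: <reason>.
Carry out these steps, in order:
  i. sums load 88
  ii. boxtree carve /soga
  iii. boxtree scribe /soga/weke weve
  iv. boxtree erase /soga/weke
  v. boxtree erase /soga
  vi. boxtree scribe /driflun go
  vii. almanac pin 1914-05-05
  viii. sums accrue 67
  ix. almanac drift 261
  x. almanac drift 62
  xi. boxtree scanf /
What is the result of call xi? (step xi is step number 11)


# 1. sums load(x: 88) -> 88
# 2. boxtree carve(p: /soga) -> ok
# 3. boxtree scribe(p: /soga/weke, c: weve) -> created
# 4. boxtree erase(p: /soga/weke) -> ok
# 5. boxtree erase(p: /soga) -> ok
# 6. boxtree scribe(p: /driflun, c: go) -> created
# 7. almanac pin(d: 1914-05-05) -> 1914-05-05
# 8. sums accrue(x: 67) -> 155
# 9. almanac drift(n: 261) -> 1915-01-21
# 10. almanac drift(n: 62) -> 1915-03-24
# 11. boxtree scanf(p: /) -> [driflun, smolo]

Answer: [driflun, smolo]


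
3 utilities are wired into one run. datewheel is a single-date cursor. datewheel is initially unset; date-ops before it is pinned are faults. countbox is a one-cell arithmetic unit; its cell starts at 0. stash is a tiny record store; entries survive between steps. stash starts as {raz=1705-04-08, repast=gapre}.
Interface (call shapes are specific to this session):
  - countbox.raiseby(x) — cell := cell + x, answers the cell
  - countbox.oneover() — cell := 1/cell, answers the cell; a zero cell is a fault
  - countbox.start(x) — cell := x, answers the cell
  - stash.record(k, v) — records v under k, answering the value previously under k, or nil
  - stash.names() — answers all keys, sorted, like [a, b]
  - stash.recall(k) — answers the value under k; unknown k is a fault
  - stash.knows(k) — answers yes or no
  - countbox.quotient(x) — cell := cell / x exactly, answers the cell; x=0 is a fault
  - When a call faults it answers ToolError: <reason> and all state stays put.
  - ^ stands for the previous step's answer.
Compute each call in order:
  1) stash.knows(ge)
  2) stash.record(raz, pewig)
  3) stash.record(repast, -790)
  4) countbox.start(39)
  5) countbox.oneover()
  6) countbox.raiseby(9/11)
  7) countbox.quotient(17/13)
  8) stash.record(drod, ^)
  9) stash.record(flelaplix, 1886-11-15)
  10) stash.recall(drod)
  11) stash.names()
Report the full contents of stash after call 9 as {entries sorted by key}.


Answer: {drod=362/561, flelaplix=1886-11-15, raz=pewig, repast=-790}

Derivation:
I run stash.knows with k: ge, and observe no.
I invoke stash.record with k: raz, v: pewig, and see 1705-04-08.
Then stash.record with k: repast, v: -790, and get gapre.
Calling countbox.start with x: 39, — result: 39.
Calling countbox.oneover(): 1/39.
I use countbox.raiseby with x: 9/11, and see 362/429.
Invoking countbox.quotient with x: 17/13, and get 362/561.
I use stash.record with k: drod, v: ^: nil.
I invoke stash.record with k: flelaplix, v: 1886-11-15, and get nil.
Then stash.recall with k: drod: 362/561.
I invoke stash.names, yielding [drod, flelaplix, raz, repast].


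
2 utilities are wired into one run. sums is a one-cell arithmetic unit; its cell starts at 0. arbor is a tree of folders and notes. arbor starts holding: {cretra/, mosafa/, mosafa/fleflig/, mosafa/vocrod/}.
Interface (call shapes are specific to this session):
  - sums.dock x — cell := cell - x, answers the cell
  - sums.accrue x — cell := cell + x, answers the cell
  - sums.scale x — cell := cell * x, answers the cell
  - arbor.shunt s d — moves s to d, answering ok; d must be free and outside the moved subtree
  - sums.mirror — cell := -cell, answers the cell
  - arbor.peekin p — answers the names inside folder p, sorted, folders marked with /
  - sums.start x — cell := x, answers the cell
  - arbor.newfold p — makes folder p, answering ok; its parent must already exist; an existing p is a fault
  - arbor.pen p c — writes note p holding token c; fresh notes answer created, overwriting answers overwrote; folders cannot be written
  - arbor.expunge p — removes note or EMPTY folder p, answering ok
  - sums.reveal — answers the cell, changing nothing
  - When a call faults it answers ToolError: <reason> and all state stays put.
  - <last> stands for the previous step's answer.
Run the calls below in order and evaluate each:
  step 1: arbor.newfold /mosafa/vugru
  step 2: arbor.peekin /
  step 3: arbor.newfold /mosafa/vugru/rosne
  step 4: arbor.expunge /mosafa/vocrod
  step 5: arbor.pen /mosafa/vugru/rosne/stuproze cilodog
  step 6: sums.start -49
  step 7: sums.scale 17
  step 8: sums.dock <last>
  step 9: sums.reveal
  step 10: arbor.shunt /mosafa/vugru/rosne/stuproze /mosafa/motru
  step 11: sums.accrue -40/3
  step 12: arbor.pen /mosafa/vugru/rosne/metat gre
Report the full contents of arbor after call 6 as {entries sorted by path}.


Answer: {cretra/, mosafa/, mosafa/fleflig/, mosafa/vugru/, mosafa/vugru/rosne/, mosafa/vugru/rosne/stuproze=cilodog}

Derivation:
I invoke newfold on p=/mosafa/vugru, yielding ok.
Using peekin on p=/, — result: [cretra/, mosafa/].
Now I run newfold on p=/mosafa/vugru/rosne, yielding ok.
Now I run expunge on p=/mosafa/vocrod, and get ok.
I run pen on p=/mosafa/vugru/rosne/stuproze, c=cilodog, → created.
Then start on x=-49, → -49.
I invoke scale on x=17, which returns -833.
Using dock on x=<last>, and observe 0.
I invoke reveal(): 0.
I invoke shunt on s=/mosafa/vugru/rosne/stuproze, d=/mosafa/motru, and see ok.
I try accrue on x=-40/3, giving -40/3.
I invoke pen on p=/mosafa/vugru/rosne/metat, c=gre, → created.


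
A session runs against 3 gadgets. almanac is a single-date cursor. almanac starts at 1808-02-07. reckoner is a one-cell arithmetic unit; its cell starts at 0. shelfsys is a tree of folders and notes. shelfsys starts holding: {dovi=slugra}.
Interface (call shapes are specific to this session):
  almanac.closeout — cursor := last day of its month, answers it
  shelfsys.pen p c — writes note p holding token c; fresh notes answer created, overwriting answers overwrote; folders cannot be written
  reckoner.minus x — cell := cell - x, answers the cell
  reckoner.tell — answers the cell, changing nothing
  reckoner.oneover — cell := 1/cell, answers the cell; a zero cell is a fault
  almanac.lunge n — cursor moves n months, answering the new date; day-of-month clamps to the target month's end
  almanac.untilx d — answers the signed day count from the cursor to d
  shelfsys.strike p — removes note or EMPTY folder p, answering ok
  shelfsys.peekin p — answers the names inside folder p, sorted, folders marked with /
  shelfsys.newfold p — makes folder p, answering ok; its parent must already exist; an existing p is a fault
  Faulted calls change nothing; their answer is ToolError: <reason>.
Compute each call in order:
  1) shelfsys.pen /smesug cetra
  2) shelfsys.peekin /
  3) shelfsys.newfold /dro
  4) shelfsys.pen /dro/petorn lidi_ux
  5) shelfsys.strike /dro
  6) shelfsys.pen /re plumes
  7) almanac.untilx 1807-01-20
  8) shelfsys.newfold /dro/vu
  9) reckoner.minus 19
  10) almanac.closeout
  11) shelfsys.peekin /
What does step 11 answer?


;; 1. shelfsys.pen(p: /smesug, c: cetra) -> created
;; 2. shelfsys.peekin(p: /) -> [dovi, smesug]
;; 3. shelfsys.newfold(p: /dro) -> ok
;; 4. shelfsys.pen(p: /dro/petorn, c: lidi_ux) -> created
;; 5. shelfsys.strike(p: /dro) -> ToolError: not empty
;; 6. shelfsys.pen(p: /re, c: plumes) -> created
;; 7. almanac.untilx(d: 1807-01-20) -> -383
;; 8. shelfsys.newfold(p: /dro/vu) -> ok
;; 9. reckoner.minus(x: 19) -> -19
;; 10. almanac.closeout() -> 1808-02-29
;; 11. shelfsys.peekin(p: /) -> [dovi, dro/, re, smesug]

Answer: [dovi, dro/, re, smesug]


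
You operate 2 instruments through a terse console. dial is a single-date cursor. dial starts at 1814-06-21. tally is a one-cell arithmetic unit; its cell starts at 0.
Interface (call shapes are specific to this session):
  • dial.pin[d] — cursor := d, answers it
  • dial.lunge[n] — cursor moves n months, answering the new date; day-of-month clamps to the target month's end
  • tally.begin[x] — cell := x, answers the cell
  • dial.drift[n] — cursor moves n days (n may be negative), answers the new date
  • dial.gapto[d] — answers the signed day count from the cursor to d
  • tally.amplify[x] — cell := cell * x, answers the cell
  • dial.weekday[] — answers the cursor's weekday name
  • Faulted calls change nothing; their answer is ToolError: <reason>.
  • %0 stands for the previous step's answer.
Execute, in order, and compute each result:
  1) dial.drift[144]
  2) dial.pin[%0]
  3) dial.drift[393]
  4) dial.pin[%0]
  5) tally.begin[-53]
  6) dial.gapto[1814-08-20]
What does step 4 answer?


I use dial.drift passing n→144, → 1814-11-12.
I use dial.pin passing d→%0, which returns 1814-11-12.
I use dial.drift passing n→393, → 1815-12-10.
Invoking dial.pin passing d→%0, giving 1815-12-10.
Invoking tally.begin passing x→-53: -53.
Using dial.gapto passing d→1814-08-20, giving -477.

Answer: 1815-12-10


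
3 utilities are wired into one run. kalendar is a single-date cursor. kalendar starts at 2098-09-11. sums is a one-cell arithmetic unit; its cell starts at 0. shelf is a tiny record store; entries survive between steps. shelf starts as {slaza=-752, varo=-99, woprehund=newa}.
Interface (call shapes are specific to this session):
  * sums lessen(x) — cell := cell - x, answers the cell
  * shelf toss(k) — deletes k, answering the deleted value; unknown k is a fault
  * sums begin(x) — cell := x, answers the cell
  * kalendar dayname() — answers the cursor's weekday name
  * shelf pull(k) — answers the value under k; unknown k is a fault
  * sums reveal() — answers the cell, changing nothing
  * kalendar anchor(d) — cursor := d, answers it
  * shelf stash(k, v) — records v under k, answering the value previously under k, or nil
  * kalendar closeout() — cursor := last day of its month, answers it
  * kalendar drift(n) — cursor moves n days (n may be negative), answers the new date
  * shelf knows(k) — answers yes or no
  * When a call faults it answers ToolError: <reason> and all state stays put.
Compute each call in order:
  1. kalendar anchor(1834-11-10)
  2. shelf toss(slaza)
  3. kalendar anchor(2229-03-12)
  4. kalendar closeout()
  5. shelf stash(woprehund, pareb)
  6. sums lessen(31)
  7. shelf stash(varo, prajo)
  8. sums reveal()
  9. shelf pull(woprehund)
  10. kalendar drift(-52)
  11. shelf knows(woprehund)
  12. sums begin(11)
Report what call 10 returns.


Answer: 2229-02-07

Derivation:
Act: kalendar anchor[1834-11-10]
Obs: 1834-11-10
Act: shelf toss[slaza]
Obs: -752
Act: kalendar anchor[2229-03-12]
Obs: 2229-03-12
Act: kalendar closeout[]
Obs: 2229-03-31
Act: shelf stash[woprehund; pareb]
Obs: newa
Act: sums lessen[31]
Obs: -31
Act: shelf stash[varo; prajo]
Obs: -99
Act: sums reveal[]
Obs: -31
Act: shelf pull[woprehund]
Obs: pareb
Act: kalendar drift[-52]
Obs: 2229-02-07
Act: shelf knows[woprehund]
Obs: yes
Act: sums begin[11]
Obs: 11


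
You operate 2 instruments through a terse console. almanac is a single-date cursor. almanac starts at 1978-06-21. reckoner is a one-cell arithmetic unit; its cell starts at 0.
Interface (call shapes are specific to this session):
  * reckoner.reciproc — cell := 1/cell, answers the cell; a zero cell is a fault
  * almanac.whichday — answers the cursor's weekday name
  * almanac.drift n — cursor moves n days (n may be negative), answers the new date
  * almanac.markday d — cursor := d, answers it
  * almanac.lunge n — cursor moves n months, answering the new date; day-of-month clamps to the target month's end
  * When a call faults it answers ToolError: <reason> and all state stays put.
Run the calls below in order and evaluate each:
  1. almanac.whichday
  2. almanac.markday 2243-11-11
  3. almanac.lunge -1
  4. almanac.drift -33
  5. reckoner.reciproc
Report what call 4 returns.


Answer: 2243-09-08

Derivation:
Act: whichday[]
Obs: Wednesday
Act: markday[d=2243-11-11]
Obs: 2243-11-11
Act: lunge[n=-1]
Obs: 2243-10-11
Act: drift[n=-33]
Obs: 2243-09-08
Act: reciproc[]
Obs: ToolError: reciprocal of zero


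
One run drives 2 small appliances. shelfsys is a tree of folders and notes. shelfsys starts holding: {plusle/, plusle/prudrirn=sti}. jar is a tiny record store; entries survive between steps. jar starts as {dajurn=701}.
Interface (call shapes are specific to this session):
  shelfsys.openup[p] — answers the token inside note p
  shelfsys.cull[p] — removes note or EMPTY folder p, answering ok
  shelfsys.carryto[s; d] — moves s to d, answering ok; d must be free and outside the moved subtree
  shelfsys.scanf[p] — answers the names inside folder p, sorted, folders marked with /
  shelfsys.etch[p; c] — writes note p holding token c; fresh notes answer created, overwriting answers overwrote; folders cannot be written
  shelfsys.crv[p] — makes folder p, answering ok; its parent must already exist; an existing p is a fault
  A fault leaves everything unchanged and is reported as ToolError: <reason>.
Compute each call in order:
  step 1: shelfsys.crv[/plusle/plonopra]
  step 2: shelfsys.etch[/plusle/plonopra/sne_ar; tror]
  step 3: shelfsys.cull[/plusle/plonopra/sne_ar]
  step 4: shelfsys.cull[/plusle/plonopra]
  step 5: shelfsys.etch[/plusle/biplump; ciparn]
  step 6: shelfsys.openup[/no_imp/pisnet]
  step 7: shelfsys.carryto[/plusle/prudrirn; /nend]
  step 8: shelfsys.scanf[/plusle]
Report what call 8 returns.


Answer: [biplump]

Derivation:
~$ shelfsys.crv p: /plusle/plonopra
:: ok
~$ shelfsys.etch p: /plusle/plonopra/sne_ar c: tror
:: created
~$ shelfsys.cull p: /plusle/plonopra/sne_ar
:: ok
~$ shelfsys.cull p: /plusle/plonopra
:: ok
~$ shelfsys.etch p: /plusle/biplump c: ciparn
:: created
~$ shelfsys.openup p: /no_imp/pisnet
:: ToolError: not found
~$ shelfsys.carryto s: /plusle/prudrirn d: /nend
:: ok
~$ shelfsys.scanf p: /plusle
:: [biplump]


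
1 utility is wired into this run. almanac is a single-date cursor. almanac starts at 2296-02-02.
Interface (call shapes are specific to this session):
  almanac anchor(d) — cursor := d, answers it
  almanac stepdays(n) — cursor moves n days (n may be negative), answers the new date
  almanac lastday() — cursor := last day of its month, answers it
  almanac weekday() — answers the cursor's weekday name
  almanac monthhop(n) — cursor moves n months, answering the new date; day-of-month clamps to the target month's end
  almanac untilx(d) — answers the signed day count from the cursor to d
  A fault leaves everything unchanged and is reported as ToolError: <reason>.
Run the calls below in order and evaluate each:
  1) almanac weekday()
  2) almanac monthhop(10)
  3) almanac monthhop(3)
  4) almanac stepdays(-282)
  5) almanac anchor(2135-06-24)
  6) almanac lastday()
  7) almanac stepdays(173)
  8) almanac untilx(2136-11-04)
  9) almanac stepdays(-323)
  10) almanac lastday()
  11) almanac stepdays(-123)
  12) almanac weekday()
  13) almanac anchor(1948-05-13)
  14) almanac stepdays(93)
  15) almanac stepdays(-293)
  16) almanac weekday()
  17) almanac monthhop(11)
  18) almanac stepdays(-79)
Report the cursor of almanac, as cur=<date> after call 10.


Answer: cur=2135-01-31

Derivation:
-> almanac weekday()
<- Sunday
-> almanac monthhop(10)
<- 2296-12-02
-> almanac monthhop(3)
<- 2297-03-02
-> almanac stepdays(-282)
<- 2296-05-24
-> almanac anchor(2135-06-24)
<- 2135-06-24
-> almanac lastday()
<- 2135-06-30
-> almanac stepdays(173)
<- 2135-12-20
-> almanac untilx(2136-11-04)
<- 320
-> almanac stepdays(-323)
<- 2135-01-31
-> almanac lastday()
<- 2135-01-31
-> almanac stepdays(-123)
<- 2134-09-30
-> almanac weekday()
<- Thursday
-> almanac anchor(1948-05-13)
<- 1948-05-13
-> almanac stepdays(93)
<- 1948-08-14
-> almanac stepdays(-293)
<- 1947-10-26
-> almanac weekday()
<- Sunday
-> almanac monthhop(11)
<- 1948-09-26
-> almanac stepdays(-79)
<- 1948-07-09


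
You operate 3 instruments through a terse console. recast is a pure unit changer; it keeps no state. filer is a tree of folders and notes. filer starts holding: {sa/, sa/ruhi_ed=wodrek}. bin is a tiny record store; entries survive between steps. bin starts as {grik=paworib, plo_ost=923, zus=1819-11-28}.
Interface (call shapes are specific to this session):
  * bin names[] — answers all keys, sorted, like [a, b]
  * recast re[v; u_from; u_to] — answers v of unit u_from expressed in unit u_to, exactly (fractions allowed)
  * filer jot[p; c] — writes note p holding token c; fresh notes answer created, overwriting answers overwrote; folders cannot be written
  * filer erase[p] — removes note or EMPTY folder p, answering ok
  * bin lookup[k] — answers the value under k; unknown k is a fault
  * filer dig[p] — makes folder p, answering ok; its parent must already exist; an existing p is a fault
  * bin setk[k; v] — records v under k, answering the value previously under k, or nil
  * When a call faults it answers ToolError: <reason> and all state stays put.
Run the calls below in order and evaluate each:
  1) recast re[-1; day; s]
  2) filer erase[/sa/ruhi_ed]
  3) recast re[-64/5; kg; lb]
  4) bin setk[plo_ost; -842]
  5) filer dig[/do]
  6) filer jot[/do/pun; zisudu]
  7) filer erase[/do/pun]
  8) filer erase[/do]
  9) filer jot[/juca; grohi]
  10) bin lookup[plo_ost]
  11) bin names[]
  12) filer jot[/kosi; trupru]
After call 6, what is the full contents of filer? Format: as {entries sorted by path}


Answer: {do/, do/pun=zisudu, sa/}

Derivation:
I call recast re(v=-1, u_from=day, u_to=s): -86400.
I call filer erase(p=/sa/ruhi_ed), which returns ok.
I run recast re(v=-64/5, u_from=kg, u_to=lb), and get -1280000000/45359237.
Next I call bin setk(k=plo_ost, v=-842): 923.
Calling filer dig(p=/do), and observe ok.
I use filer jot(p=/do/pun, c=zisudu), and observe created.
Calling filer erase(p=/do/pun), and get ok.
I run filer erase(p=/do), and see ok.
I use filer jot(p=/juca, c=grohi), which returns created.
I try bin lookup(k=plo_ost), → -842.
I run bin names(): [grik, plo_ost, zus].
I invoke filer jot(p=/kosi, c=trupru), and get created.


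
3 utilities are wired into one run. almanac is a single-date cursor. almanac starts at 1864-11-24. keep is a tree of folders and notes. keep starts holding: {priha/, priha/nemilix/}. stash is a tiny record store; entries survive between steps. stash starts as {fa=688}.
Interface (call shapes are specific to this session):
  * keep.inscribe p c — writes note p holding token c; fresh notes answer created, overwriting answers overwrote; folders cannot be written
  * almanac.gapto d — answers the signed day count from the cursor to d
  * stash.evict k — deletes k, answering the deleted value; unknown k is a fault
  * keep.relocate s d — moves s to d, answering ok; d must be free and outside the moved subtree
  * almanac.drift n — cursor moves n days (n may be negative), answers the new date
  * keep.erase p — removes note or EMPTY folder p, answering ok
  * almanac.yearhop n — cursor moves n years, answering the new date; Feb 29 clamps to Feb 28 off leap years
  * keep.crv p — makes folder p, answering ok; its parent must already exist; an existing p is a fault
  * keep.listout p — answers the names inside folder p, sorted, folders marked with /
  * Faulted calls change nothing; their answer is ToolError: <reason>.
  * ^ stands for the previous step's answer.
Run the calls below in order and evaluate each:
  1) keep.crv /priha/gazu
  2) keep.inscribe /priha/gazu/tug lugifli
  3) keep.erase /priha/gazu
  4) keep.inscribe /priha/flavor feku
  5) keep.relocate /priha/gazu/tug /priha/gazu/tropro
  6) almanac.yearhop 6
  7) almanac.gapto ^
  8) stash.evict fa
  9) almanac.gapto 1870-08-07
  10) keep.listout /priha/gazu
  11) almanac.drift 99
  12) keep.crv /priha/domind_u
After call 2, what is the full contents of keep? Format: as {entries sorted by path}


CALL keep.crv[p: /priha/gazu]
RET  ok
CALL keep.inscribe[p: /priha/gazu/tug; c: lugifli]
RET  created
CALL keep.erase[p: /priha/gazu]
RET  ToolError: not empty
CALL keep.inscribe[p: /priha/flavor; c: feku]
RET  created
CALL keep.relocate[s: /priha/gazu/tug; d: /priha/gazu/tropro]
RET  ok
CALL almanac.yearhop[n: 6]
RET  1870-11-24
CALL almanac.gapto[d: ^]
RET  0
CALL stash.evict[k: fa]
RET  688
CALL almanac.gapto[d: 1870-08-07]
RET  -109
CALL keep.listout[p: /priha/gazu]
RET  [tropro]
CALL almanac.drift[n: 99]
RET  1871-03-03
CALL keep.crv[p: /priha/domind_u]
RET  ok

Answer: {priha/, priha/gazu/, priha/gazu/tug=lugifli, priha/nemilix/}


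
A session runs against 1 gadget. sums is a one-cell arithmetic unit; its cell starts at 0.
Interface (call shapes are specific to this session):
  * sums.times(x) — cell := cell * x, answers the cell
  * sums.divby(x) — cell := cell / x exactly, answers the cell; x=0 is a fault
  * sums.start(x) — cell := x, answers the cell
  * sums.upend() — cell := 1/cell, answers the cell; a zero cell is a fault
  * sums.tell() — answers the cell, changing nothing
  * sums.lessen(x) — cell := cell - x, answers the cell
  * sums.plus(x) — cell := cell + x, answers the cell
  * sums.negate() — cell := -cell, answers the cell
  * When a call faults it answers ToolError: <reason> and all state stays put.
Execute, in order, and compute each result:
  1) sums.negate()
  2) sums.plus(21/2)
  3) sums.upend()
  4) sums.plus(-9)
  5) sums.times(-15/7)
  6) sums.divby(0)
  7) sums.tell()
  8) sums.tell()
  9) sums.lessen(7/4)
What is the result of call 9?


CALL sums.negate[]
RET  0
CALL sums.plus[x: 21/2]
RET  21/2
CALL sums.upend[]
RET  2/21
CALL sums.plus[x: -9]
RET  -187/21
CALL sums.times[x: -15/7]
RET  935/49
CALL sums.divby[x: 0]
RET  ToolError: division by zero
CALL sums.tell[]
RET  935/49
CALL sums.tell[]
RET  935/49
CALL sums.lessen[x: 7/4]
RET  3397/196

Answer: 3397/196


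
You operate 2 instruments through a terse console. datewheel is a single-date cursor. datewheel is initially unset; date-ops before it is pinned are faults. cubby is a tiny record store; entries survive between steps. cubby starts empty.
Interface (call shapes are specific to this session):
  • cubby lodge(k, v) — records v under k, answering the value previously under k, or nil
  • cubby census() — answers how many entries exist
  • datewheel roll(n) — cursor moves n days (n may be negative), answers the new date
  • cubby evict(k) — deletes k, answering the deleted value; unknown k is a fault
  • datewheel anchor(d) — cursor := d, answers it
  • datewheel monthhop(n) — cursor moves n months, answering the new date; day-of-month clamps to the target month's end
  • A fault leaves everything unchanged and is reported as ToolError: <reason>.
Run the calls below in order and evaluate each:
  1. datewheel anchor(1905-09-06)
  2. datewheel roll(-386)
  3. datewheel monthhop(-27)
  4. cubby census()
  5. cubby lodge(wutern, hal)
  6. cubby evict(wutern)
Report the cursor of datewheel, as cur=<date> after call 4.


Answer: cur=1902-05-16

Derivation:
>> datewheel anchor(d=1905-09-06)
<< 1905-09-06
>> datewheel roll(n=-386)
<< 1904-08-16
>> datewheel monthhop(n=-27)
<< 1902-05-16
>> cubby census()
<< 0
>> cubby lodge(k=wutern, v=hal)
<< nil
>> cubby evict(k=wutern)
<< hal


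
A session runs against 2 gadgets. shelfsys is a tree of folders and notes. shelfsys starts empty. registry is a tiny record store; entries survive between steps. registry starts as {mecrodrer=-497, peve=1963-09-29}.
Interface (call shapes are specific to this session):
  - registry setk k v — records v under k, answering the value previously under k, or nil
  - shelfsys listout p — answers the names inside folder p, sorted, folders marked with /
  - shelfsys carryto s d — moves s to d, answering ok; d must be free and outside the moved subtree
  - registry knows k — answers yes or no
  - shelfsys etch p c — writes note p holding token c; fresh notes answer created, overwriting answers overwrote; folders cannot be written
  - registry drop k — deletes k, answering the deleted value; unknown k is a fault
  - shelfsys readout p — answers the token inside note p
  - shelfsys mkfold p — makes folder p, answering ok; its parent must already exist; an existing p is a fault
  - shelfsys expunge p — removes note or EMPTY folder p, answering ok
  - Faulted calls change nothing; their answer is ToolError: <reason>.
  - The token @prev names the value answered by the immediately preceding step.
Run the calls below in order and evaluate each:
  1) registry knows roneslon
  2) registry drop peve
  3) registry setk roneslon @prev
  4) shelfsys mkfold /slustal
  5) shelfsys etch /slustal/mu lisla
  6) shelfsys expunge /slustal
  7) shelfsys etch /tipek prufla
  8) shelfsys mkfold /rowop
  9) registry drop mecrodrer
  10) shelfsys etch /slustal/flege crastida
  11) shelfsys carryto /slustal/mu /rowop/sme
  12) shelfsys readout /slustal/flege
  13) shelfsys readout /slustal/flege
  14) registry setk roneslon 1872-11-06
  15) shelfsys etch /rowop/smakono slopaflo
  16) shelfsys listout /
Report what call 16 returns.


% 1. registry knows(k='roneslon') ~> no
% 2. registry drop(k='peve') ~> 1963-09-29
% 3. registry setk(k='roneslon', v='@prev') ~> nil
% 4. shelfsys mkfold(p='/slustal') ~> ok
% 5. shelfsys etch(p='/slustal/mu', c='lisla') ~> created
% 6. shelfsys expunge(p='/slustal') ~> ToolError: not empty
% 7. shelfsys etch(p='/tipek', c='prufla') ~> created
% 8. shelfsys mkfold(p='/rowop') ~> ok
% 9. registry drop(k='mecrodrer') ~> -497
% 10. shelfsys etch(p='/slustal/flege', c='crastida') ~> created
% 11. shelfsys carryto(s='/slustal/mu', d='/rowop/sme') ~> ok
% 12. shelfsys readout(p='/slustal/flege') ~> crastida
% 13. shelfsys readout(p='/slustal/flege') ~> crastida
% 14. registry setk(k='roneslon', v='1872-11-06') ~> 1963-09-29
% 15. shelfsys etch(p='/rowop/smakono', c='slopaflo') ~> created
% 16. shelfsys listout(p='/') ~> [rowop/, slustal/, tipek]

Answer: [rowop/, slustal/, tipek]


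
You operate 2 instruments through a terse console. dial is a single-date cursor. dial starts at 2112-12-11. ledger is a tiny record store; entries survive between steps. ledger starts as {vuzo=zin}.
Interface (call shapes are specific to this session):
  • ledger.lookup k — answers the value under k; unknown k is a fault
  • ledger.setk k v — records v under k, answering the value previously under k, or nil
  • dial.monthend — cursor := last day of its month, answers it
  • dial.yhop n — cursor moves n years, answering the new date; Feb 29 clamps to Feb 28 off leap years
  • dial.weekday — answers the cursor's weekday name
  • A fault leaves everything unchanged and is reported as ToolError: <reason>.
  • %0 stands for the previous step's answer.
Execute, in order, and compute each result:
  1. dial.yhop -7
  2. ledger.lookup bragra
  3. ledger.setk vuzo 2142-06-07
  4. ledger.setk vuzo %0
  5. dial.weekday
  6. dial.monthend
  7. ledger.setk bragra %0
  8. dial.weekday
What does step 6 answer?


Answer: 2105-12-31

Derivation:
% dial.yhop -7
= 2105-12-11
% ledger.lookup bragra
= ToolError: no such key bragra
% ledger.setk vuzo 2142-06-07
= zin
% ledger.setk vuzo %0
= 2142-06-07
% dial.weekday
= Friday
% dial.monthend
= 2105-12-31
% ledger.setk bragra %0
= nil
% dial.weekday
= Thursday


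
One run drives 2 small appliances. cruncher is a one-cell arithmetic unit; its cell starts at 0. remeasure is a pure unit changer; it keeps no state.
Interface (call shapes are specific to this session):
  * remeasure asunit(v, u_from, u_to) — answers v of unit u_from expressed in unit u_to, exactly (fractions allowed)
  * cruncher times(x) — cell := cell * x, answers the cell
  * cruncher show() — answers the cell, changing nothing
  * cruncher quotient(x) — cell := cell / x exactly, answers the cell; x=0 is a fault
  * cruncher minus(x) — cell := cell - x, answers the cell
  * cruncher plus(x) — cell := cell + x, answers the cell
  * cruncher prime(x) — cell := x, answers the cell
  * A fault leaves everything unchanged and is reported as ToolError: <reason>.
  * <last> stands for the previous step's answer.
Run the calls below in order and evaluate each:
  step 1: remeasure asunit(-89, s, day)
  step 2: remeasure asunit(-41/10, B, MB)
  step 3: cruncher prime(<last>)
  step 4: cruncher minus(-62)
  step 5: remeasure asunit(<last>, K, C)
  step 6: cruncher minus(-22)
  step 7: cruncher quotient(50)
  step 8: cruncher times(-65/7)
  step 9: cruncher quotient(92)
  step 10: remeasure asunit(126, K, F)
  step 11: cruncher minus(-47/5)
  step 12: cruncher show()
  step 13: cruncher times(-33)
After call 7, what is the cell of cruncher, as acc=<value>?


>>> remeasure asunit v=-89 u_from=s u_to=day
[out] -89/86400
>>> remeasure asunit v=-41/10 u_from=B u_to=MB
[out] -41/10000000
>>> cruncher prime x=<last>
[out] -41/10000000
>>> cruncher minus x=-62
[out] 619999959/10000000
>>> remeasure asunit v=<last> u_from=K u_to=C
[out] -2111500041/10000000
>>> cruncher minus x=-22
[out] 839999959/10000000
>>> cruncher quotient x=50
[out] 839999959/500000000
>>> cruncher times x=-65/7
[out] -10919999467/700000000
>>> cruncher quotient x=92
[out] -10919999467/64400000000
>>> remeasure asunit v=126 u_from=K u_to=F
[out] -23287/100
>>> cruncher minus x=-47/5
[out] 594440000533/64400000000
>>> cruncher show
[out] 594440000533/64400000000
>>> cruncher times x=-33
[out] -19616520017589/64400000000

Answer: acc=839999959/500000000


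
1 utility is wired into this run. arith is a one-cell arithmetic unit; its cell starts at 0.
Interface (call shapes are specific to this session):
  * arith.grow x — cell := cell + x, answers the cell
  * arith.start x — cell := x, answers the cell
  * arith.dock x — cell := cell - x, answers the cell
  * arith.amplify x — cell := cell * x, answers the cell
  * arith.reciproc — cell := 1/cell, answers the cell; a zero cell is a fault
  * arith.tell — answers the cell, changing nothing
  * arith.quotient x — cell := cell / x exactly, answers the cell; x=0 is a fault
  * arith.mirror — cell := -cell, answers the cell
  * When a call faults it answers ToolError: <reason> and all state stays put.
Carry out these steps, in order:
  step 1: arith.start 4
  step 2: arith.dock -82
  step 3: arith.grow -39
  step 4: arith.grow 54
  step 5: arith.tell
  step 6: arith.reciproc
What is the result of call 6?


Now I run arith.start using x=4, which returns 4.
I run arith.dock using x=-82, giving 86.
Using arith.grow using x=-39, — result: 47.
Next I call arith.grow using x=54, → 101.
I call arith.tell(), and see 101.
Calling arith.reciproc: 1/101.

Answer: 1/101


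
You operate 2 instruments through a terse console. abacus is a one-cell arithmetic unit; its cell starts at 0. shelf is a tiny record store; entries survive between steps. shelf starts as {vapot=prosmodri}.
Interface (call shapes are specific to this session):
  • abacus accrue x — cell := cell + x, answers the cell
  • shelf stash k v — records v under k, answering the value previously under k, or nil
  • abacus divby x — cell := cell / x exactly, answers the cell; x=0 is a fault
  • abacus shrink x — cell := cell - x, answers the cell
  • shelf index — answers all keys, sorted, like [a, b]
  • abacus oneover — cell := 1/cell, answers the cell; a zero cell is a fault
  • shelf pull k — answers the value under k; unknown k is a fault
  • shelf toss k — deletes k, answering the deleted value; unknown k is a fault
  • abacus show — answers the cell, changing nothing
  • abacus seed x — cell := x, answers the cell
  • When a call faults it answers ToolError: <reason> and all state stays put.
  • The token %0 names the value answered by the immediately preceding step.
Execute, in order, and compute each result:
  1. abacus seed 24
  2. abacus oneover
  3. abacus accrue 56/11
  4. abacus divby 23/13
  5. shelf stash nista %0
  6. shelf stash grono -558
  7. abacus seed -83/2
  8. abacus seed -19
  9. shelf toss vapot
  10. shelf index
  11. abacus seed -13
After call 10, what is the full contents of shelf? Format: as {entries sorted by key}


Answer: {grono=-558, nista=17615/6072}

Derivation:
% abacus seed 24
= 24
% abacus oneover
= 1/24
% abacus accrue 56/11
= 1355/264
% abacus divby 23/13
= 17615/6072
% shelf stash nista %0
= nil
% shelf stash grono -558
= nil
% abacus seed -83/2
= -83/2
% abacus seed -19
= -19
% shelf toss vapot
= prosmodri
% shelf index
= [grono, nista]
% abacus seed -13
= -13


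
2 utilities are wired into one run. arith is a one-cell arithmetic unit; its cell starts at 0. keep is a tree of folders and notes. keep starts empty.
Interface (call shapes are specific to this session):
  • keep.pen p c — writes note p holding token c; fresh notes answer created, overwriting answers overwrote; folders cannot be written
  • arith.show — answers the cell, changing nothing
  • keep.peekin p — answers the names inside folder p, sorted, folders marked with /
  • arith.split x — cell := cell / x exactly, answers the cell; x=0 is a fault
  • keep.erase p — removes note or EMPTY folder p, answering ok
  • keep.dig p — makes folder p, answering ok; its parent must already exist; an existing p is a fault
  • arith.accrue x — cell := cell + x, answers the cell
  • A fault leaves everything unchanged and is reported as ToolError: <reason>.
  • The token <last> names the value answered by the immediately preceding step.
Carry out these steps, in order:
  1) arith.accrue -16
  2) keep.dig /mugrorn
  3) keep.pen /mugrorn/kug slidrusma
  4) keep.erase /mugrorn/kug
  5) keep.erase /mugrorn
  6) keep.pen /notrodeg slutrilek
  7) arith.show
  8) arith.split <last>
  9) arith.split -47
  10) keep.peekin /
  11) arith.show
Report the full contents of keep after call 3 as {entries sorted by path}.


Answer: {mugrorn/, mugrorn/kug=slidrusma}

Derivation:
-> arith.accrue(x=-16)
<- -16
-> keep.dig(p=/mugrorn)
<- ok
-> keep.pen(p=/mugrorn/kug, c=slidrusma)
<- created
-> keep.erase(p=/mugrorn/kug)
<- ok
-> keep.erase(p=/mugrorn)
<- ok
-> keep.pen(p=/notrodeg, c=slutrilek)
<- created
-> arith.show()
<- -16
-> arith.split(x=<last>)
<- 1
-> arith.split(x=-47)
<- -1/47
-> keep.peekin(p=/)
<- [notrodeg]
-> arith.show()
<- -1/47


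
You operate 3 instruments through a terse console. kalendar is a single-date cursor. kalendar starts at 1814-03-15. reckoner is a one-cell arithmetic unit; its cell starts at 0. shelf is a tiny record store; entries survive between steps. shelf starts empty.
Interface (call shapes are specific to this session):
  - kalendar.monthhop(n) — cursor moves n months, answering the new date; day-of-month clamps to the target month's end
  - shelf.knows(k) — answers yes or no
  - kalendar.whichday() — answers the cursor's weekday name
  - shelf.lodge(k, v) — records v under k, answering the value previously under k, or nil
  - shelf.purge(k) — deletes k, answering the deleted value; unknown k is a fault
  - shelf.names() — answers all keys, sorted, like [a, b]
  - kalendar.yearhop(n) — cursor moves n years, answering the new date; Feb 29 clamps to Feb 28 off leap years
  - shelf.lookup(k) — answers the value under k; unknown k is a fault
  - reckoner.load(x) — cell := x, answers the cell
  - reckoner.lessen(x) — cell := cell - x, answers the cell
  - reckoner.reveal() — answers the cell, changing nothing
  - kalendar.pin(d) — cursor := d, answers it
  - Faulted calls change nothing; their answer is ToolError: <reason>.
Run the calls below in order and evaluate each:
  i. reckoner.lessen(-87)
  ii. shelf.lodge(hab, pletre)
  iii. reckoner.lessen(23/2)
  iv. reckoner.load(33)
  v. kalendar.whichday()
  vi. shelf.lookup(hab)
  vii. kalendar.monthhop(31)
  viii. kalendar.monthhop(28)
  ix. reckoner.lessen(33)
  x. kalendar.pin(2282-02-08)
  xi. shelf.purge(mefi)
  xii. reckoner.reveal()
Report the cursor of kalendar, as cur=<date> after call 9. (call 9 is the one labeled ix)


Answer: cur=1819-02-15

Derivation:
! 1. lessen(x='-87') ~> 87
! 2. lodge(k='hab', v='pletre') ~> nil
! 3. lessen(x='23/2') ~> 151/2
! 4. load(x='33') ~> 33
! 5. whichday() ~> Tuesday
! 6. lookup(k='hab') ~> pletre
! 7. monthhop(n='31') ~> 1816-10-15
! 8. monthhop(n='28') ~> 1819-02-15
! 9. lessen(x='33') ~> 0
! 10. pin(d='2282-02-08') ~> 2282-02-08
! 11. purge(k='mefi') ~> ToolError: no such key mefi
! 12. reveal() ~> 0


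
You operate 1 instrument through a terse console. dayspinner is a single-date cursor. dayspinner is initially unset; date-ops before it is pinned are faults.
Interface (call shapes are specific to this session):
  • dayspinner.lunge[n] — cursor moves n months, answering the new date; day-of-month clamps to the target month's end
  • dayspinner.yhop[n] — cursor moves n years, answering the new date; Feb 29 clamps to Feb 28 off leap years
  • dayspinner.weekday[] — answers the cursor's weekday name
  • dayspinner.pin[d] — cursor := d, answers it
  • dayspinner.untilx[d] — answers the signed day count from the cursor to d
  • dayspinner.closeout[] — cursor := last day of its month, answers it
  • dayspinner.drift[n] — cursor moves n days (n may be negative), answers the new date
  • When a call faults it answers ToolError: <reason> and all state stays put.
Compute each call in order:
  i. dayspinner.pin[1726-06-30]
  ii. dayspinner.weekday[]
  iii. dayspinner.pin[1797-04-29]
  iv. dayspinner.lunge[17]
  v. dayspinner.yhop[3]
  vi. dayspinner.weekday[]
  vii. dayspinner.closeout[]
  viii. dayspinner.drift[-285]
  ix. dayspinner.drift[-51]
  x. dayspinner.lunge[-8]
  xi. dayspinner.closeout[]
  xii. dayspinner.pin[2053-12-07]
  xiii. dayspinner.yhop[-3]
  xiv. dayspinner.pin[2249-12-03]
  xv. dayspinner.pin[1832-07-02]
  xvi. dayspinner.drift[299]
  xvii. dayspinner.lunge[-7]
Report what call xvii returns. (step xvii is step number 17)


Answer: 1832-09-27

Derivation:
> dayspinner.pin d: 1726-06-30
[out] 1726-06-30
> dayspinner.weekday
[out] Sunday
> dayspinner.pin d: 1797-04-29
[out] 1797-04-29
> dayspinner.lunge n: 17
[out] 1798-09-29
> dayspinner.yhop n: 3
[out] 1801-09-29
> dayspinner.weekday
[out] Tuesday
> dayspinner.closeout
[out] 1801-09-30
> dayspinner.drift n: -285
[out] 1800-12-19
> dayspinner.drift n: -51
[out] 1800-10-29
> dayspinner.lunge n: -8
[out] 1800-02-28
> dayspinner.closeout
[out] 1800-02-28
> dayspinner.pin d: 2053-12-07
[out] 2053-12-07
> dayspinner.yhop n: -3
[out] 2050-12-07
> dayspinner.pin d: 2249-12-03
[out] 2249-12-03
> dayspinner.pin d: 1832-07-02
[out] 1832-07-02
> dayspinner.drift n: 299
[out] 1833-04-27
> dayspinner.lunge n: -7
[out] 1832-09-27
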